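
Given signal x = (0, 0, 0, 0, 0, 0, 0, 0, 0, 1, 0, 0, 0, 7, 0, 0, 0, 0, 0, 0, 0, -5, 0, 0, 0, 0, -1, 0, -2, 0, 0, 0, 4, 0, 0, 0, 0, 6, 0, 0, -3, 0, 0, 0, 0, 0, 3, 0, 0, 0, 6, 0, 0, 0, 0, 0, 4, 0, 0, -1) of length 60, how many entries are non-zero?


Non-zero positions: [9, 13, 21, 26, 28, 32, 37, 40, 46, 50, 56, 59].
Sparsity = 12.

12


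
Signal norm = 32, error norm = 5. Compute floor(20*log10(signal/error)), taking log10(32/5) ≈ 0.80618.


||x||/||e|| = 32/5.
log10(32/5) ≈ 0.80618.
20*log10(||x||/||e||) ≈ 20*0.80618 = 16.1236.
floor(16.1236) = 16.

16


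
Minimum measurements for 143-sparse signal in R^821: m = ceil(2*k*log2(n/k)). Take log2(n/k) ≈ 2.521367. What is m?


log2(n/k) = log2(821/143) ≈ 2.521367.
2*k*log2(n/k) ≈ 2*143*2.521367 = 721.110962.
m = ceil(721.110962) = 722.

722


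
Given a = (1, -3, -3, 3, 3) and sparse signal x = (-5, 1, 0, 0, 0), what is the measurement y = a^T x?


Non-zero terms: ['1*-5', '-3*1']
Products: [-5, -3]
y = sum = -8.

-8


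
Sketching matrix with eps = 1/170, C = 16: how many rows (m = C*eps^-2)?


1/eps = 170.
(1/eps)^2 = 28900.
m = 16*28900 = 462400.

462400


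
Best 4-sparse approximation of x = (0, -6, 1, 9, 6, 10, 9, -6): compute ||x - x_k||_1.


Sorted |x_i| descending: [10, 9, 9, 6, 6, 6, 1, 0]
Keep top 4: [10, 9, 9, 6]
Tail entries: [6, 6, 1, 0]
L1 error = sum of tail = 13.

13


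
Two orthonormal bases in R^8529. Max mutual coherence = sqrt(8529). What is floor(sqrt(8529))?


92^2 = 8464 <= 8529 < 8649 = 93^2, so 92 <= sqrt(8529) < 93.
floor(sqrt(8529)) = 92.

92


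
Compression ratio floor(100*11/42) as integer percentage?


100*m/n = 100*11/42 ≈ 26.1905.
floor = 26.

26


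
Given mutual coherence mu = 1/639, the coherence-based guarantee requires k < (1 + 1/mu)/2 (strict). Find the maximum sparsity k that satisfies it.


1/mu = 639.
1 + 1/mu = 640.
(1 + 1/mu)/2 = 320 is an integer and the inequality is strict, so k_max = 320 - 1 = 319.

319


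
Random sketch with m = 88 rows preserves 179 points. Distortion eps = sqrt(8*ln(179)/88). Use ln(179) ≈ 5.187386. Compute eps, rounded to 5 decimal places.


ln(179) ≈ 5.187386.
8*ln(N)/m ≈ 8*5.187386/88 ≈ 0.47158055.
eps = sqrt(0.47158055) ≈ 0.6867172 ≈ 0.68672.

0.68672


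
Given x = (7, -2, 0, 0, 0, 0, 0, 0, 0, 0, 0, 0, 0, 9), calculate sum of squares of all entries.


Non-zero entries: [(0, 7), (1, -2), (13, 9)]
Squares: [49, 4, 81]
||x||_2^2 = sum = 134.

134


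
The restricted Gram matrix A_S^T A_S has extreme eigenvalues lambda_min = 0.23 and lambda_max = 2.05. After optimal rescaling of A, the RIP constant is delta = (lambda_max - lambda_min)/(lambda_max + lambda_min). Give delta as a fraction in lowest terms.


lambda_max - lambda_min = 2.05 - 0.23 = 1.82.
lambda_max + lambda_min = 2.05 + 0.23 = 2.28.
delta = 1.82/2.28 = 182/228 = 91/114.

91/114


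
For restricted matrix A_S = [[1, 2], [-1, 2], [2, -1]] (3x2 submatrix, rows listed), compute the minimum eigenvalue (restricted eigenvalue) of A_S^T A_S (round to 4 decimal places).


A_S^T A_S = [[6, -2], [-2, 9]].
trace = 15.
det = 50.
disc = trace^2 - 4*det = 225 - 4*50 = 25.
sqrt(25) = 5.
lam_min = (15 - 5)/2 = 5 = 5.0000.

5.0000


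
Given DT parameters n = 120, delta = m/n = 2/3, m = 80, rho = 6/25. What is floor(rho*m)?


m = 2/3*120 = 80.
rho = 6/25.
rho*m = 6/25*80 = 19.2.
k = floor(19.2) = 19.

19


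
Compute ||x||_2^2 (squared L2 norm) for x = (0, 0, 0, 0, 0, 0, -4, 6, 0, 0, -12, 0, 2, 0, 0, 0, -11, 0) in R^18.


Non-zero entries: [(6, -4), (7, 6), (10, -12), (12, 2), (16, -11)]
Squares: [16, 36, 144, 4, 121]
||x||_2^2 = sum = 321.

321


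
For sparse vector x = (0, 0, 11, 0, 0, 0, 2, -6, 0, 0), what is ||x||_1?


Non-zero entries: [(2, 11), (6, 2), (7, -6)]
Absolute values: [11, 2, 6]
||x||_1 = sum = 19.

19


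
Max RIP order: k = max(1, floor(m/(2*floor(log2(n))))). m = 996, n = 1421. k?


floor(log2(1421)) = 10.
2*10 = 20.
m/(2*floor(log2(n))) = 996/20 ≈ 49.8.
floor = 49.
k = max(1, 49) = 49.

49


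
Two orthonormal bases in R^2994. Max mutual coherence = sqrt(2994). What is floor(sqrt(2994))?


54^2 = 2916 <= 2994 < 3025 = 55^2, so 54 <= sqrt(2994) < 55.
floor(sqrt(2994)) = 54.

54


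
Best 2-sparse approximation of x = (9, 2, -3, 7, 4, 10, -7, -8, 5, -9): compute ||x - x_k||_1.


Sorted |x_i| descending: [10, 9, 9, 8, 7, 7, 5, 4, 3, 2]
Keep top 2: [10, 9]
Tail entries: [9, 8, 7, 7, 5, 4, 3, 2]
L1 error = sum of tail = 45.

45


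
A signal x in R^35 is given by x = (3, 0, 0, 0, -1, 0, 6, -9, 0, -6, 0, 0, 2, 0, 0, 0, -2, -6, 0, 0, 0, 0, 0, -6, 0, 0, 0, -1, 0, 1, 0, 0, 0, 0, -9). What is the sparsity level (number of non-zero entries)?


Non-zero positions: [0, 4, 6, 7, 9, 12, 16, 17, 23, 27, 29, 34].
Sparsity = 12.

12


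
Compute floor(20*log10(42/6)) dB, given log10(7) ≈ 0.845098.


||x||/||e|| = 42/6 = 7.
log10(7) ≈ 0.845098.
20*log10(||x||/||e||) ≈ 20*0.845098 = 16.90196.
floor(16.90196) = 16.

16


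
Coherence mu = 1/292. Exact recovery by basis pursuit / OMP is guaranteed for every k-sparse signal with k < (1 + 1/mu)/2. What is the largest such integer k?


1/mu = 292.
1 + 1/mu = 293.
(1 + 1/mu)/2 = 146.5 is not an integer, so k_max = floor(146.5) = 146.

146


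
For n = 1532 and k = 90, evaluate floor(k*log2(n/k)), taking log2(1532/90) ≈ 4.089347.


log2(n/k) = log2(1532/90) ≈ 4.089347.
k*log2(n/k) ≈ 90*4.089347 = 368.04123.
floor(368.04123) = 368.

368


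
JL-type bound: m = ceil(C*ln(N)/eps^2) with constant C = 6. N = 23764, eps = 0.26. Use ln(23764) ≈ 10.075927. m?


ln(23764) ≈ 10.075927.
eps^2 = 0.26^2 = 0.0676.
C*ln(N)/eps^2 ≈ 6*10.075927/0.0676 ≈ 894.313.
m = ceil(894.313) = 895.

895


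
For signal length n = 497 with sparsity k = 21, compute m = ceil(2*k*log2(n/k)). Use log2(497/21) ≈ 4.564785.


log2(n/k) = log2(497/21) ≈ 4.564785.
2*k*log2(n/k) ≈ 2*21*4.564785 = 191.72097.
m = ceil(191.72097) = 192.

192


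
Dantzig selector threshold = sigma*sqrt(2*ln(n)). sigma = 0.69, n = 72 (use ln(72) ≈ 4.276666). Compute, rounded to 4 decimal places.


ln(72) ≈ 4.276666.
2*ln(n) ≈ 8.553332.
sqrt(2*ln(n)) ≈ sqrt(8.553332) ≈ 2.924608.
threshold ≈ 0.69*2.924608 = 2.01797952 ≈ 2.0180.

2.0180


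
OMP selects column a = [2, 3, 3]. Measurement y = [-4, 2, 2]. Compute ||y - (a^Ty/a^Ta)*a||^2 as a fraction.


a^T a = 22.
a^T y = 4.
coeff = 4/22 = 2/11.
||r||^2 = 256/11.

256/11


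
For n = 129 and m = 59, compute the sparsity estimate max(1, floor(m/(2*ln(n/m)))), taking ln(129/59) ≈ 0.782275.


n/m = 129/59.
ln(n/m) ≈ 0.782275.
2*ln(n/m) ≈ 1.56455.
m/(2*ln(n/m)) ≈ 59/1.56455 ≈ 37.7105.
floor = 37.
k_max = max(1, 37) = 37.

37


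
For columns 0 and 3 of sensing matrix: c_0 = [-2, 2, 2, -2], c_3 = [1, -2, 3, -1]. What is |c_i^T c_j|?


Inner product: -2*1 + 2*-2 + 2*3 + -2*-1
Products: [-2, -4, 6, 2]
Sum = 2.
|dot| = 2.

2


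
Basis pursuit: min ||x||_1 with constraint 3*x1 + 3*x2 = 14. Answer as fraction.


Axis intercepts:
  x1 = 14/3, x2 = 0: L1 = 14/3
  x1 = 0, x2 = 14/3: L1 = 14/3
x* = (14/3, 0)
||x*||_1 = 14/3.

14/3


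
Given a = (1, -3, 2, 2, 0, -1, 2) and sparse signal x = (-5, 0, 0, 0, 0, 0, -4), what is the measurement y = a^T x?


Non-zero terms: ['1*-5', '2*-4']
Products: [-5, -8]
y = sum = -13.

-13


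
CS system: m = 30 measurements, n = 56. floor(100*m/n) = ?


100*m/n = 100*30/56 ≈ 53.5714.
floor = 53.

53


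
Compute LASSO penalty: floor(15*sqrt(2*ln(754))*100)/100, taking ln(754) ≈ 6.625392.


ln(754) ≈ 6.625392.
2*ln(n) ≈ 13.250784.
sqrt(2*ln(n)) ≈ sqrt(13.250784) ≈ 3.640163.
lambda ≈ 15*3.640163 = 54.602445.
floor(lambda*100)/100 = 54.60.

54.60


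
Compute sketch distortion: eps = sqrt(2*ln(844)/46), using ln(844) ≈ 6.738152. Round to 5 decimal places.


ln(844) ≈ 6.738152.
2*ln(N)/m ≈ 2*6.738152/46 ≈ 0.29296313.
eps = sqrt(0.29296313) ≈ 0.5412607 ≈ 0.54126.

0.54126


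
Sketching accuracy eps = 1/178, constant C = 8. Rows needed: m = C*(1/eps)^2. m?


1/eps = 178.
(1/eps)^2 = 31684.
m = 8*31684 = 253472.

253472


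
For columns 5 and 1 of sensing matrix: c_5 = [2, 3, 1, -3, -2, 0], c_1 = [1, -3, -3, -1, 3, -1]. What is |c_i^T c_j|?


Inner product: 2*1 + 3*-3 + 1*-3 + -3*-1 + -2*3 + 0*-1
Products: [2, -9, -3, 3, -6, 0]
Sum = -13.
|dot| = 13.

13


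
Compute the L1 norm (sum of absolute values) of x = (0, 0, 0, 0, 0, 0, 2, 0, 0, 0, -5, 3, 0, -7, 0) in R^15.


Non-zero entries: [(6, 2), (10, -5), (11, 3), (13, -7)]
Absolute values: [2, 5, 3, 7]
||x||_1 = sum = 17.

17


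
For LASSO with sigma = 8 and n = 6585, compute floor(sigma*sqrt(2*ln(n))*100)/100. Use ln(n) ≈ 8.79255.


ln(6585) ≈ 8.79255.
2*ln(n) ≈ 17.5851.
sqrt(2*ln(n)) ≈ sqrt(17.5851) ≈ 4.193459.
lambda ≈ 8*4.193459 = 33.547672.
floor(lambda*100)/100 = 33.54.

33.54


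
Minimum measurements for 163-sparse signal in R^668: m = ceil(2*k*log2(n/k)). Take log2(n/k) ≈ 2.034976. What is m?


log2(n/k) = log2(668/163) ≈ 2.034976.
2*k*log2(n/k) ≈ 2*163*2.034976 = 663.402176.
m = ceil(663.402176) = 664.

664


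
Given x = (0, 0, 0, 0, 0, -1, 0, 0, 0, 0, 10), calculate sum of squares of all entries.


Non-zero entries: [(5, -1), (10, 10)]
Squares: [1, 100]
||x||_2^2 = sum = 101.

101


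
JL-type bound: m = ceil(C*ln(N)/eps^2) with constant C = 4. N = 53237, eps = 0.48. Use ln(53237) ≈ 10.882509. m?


ln(53237) ≈ 10.882509.
eps^2 = 0.48^2 = 0.2304.
C*ln(N)/eps^2 ≈ 4*10.882509/0.2304 ≈ 188.9324.
m = ceil(188.9324) = 189.

189


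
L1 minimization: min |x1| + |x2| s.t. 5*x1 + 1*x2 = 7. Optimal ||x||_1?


Axis intercepts:
  x1 = 7/5, x2 = 0: L1 = 7/5
  x1 = 0, x2 = 7: L1 = 7
x* = (7/5, 0)
||x*||_1 = 7/5.

7/5


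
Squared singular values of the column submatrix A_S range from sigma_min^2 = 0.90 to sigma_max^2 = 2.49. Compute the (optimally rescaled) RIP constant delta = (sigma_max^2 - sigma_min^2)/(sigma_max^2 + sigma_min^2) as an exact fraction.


lambda_max - lambda_min = 2.49 - 0.90 = 1.59.
lambda_max + lambda_min = 2.49 + 0.90 = 3.39.
delta = 1.59/3.39 = 159/339 = 53/113.

53/113


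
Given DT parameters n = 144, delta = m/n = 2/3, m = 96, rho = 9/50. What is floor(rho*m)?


m = 2/3*144 = 96.
rho = 9/50.
rho*m = 9/50*96 = 17.28.
k = floor(17.28) = 17.

17


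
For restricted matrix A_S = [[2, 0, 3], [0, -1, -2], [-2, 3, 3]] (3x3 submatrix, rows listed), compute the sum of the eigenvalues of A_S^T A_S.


Sum of eigenvalues of A_S^T A_S = trace(A_S^T A_S) = sum of squared column norms of A_S.
A_S^T A_S diagonal: [8, 10, 22].
trace = 8 + 10 + 22 = 40.

40


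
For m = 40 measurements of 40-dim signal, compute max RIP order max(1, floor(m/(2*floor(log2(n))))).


floor(log2(40)) = 5.
2*5 = 10.
m/(2*floor(log2(n))) = 40/10 ≈ 4.0.
floor = 4.
k = max(1, 4) = 4.

4


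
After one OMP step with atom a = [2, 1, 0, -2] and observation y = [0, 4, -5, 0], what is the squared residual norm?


a^T a = 9.
a^T y = 4.
coeff = 4/9 = 4/9.
||r||^2 = 353/9.

353/9


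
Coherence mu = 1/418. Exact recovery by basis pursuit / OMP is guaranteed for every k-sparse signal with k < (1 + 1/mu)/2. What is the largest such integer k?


1/mu = 418.
1 + 1/mu = 419.
(1 + 1/mu)/2 = 209.5 is not an integer, so k_max = floor(209.5) = 209.

209


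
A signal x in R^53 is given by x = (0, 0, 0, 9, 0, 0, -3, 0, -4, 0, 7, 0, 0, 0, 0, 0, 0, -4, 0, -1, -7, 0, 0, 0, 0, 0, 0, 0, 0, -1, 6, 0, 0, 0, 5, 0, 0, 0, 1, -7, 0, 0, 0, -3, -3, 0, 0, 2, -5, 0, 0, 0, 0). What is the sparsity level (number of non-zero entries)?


Non-zero positions: [3, 6, 8, 10, 17, 19, 20, 29, 30, 34, 38, 39, 43, 44, 47, 48].
Sparsity = 16.

16


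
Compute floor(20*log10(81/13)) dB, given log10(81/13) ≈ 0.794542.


||x||/||e|| = 81/13.
log10(81/13) ≈ 0.794542.
20*log10(||x||/||e||) ≈ 20*0.794542 = 15.89084.
floor(15.89084) = 15.

15


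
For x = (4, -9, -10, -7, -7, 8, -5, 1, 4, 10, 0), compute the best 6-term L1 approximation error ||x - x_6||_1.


Sorted |x_i| descending: [10, 10, 9, 8, 7, 7, 5, 4, 4, 1, 0]
Keep top 6: [10, 10, 9, 8, 7, 7]
Tail entries: [5, 4, 4, 1, 0]
L1 error = sum of tail = 14.

14


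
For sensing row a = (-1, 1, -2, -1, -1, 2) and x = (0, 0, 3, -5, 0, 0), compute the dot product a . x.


Non-zero terms: ['-2*3', '-1*-5']
Products: [-6, 5]
y = sum = -1.

-1


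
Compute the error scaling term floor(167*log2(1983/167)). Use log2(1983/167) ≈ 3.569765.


log2(n/k) = log2(1983/167) ≈ 3.569765.
k*log2(n/k) ≈ 167*3.569765 = 596.150755.
floor(596.150755) = 596.

596


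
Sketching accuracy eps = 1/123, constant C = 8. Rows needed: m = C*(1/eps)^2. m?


1/eps = 123.
(1/eps)^2 = 15129.
m = 8*15129 = 121032.

121032


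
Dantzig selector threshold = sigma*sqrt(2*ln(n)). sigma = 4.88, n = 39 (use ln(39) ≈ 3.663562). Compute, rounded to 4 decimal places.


ln(39) ≈ 3.663562.
2*ln(n) ≈ 7.327124.
sqrt(2*ln(n)) ≈ sqrt(7.327124) ≈ 2.706866.
threshold ≈ 4.88*2.706866 = 13.20950608 ≈ 13.2095.

13.2095


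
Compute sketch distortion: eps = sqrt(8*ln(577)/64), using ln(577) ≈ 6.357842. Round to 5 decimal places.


ln(577) ≈ 6.357842.
8*ln(N)/m ≈ 8*6.357842/64 ≈ 0.79473025.
eps = sqrt(0.79473025) ≈ 0.8914764 ≈ 0.89148.

0.89148


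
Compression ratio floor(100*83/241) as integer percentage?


100*m/n = 100*83/241 ≈ 34.4398.
floor = 34.

34


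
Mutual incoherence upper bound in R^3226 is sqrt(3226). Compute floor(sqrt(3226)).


56^2 = 3136 <= 3226 < 3249 = 57^2, so 56 <= sqrt(3226) < 57.
floor(sqrt(3226)) = 56.

56


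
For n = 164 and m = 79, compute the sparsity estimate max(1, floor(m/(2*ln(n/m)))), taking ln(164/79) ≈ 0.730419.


n/m = 164/79.
ln(n/m) ≈ 0.730419.
2*ln(n/m) ≈ 1.460838.
m/(2*ln(n/m)) ≈ 79/1.460838 ≈ 54.0785.
floor = 54.
k_max = max(1, 54) = 54.

54


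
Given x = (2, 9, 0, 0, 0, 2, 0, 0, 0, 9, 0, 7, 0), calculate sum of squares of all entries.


Non-zero entries: [(0, 2), (1, 9), (5, 2), (9, 9), (11, 7)]
Squares: [4, 81, 4, 81, 49]
||x||_2^2 = sum = 219.

219


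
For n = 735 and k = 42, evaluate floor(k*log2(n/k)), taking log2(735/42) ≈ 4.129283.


log2(n/k) = log2(735/42) ≈ 4.129283.
k*log2(n/k) ≈ 42*4.129283 = 173.429886.
floor(173.429886) = 173.

173


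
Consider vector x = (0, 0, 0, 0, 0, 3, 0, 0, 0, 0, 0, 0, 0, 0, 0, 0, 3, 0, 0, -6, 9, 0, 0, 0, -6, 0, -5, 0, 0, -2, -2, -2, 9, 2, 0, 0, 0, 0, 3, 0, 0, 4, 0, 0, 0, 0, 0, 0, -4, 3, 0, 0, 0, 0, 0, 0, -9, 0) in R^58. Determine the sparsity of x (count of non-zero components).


Non-zero positions: [5, 16, 19, 20, 24, 26, 29, 30, 31, 32, 33, 38, 41, 48, 49, 56].
Sparsity = 16.

16


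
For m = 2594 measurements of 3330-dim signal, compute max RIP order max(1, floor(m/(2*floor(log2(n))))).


floor(log2(3330)) = 11.
2*11 = 22.
m/(2*floor(log2(n))) = 2594/22 ≈ 117.9091.
floor = 117.
k = max(1, 117) = 117.

117


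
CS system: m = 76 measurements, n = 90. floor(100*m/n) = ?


100*m/n = 100*76/90 ≈ 84.4444.
floor = 84.

84


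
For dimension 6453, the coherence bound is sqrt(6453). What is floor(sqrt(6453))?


80^2 = 6400 <= 6453 < 6561 = 81^2, so 80 <= sqrt(6453) < 81.
floor(sqrt(6453)) = 80.

80


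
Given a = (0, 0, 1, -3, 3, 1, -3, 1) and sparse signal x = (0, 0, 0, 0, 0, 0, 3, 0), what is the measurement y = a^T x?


Non-zero terms: ['-3*3']
Products: [-9]
y = sum = -9.

-9


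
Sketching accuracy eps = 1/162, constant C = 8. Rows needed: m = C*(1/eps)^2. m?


1/eps = 162.
(1/eps)^2 = 26244.
m = 8*26244 = 209952.

209952


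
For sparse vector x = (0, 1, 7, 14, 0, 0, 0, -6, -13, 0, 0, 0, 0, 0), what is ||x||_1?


Non-zero entries: [(1, 1), (2, 7), (3, 14), (7, -6), (8, -13)]
Absolute values: [1, 7, 14, 6, 13]
||x||_1 = sum = 41.

41


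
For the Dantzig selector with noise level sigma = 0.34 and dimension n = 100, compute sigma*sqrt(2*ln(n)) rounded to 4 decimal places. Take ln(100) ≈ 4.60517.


ln(100) ≈ 4.60517.
2*ln(n) ≈ 9.21034.
sqrt(2*ln(n)) ≈ sqrt(9.21034) ≈ 3.034854.
threshold ≈ 0.34*3.034854 = 1.03185036 ≈ 1.0319.

1.0319


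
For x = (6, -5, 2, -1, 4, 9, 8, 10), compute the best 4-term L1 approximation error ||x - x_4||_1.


Sorted |x_i| descending: [10, 9, 8, 6, 5, 4, 2, 1]
Keep top 4: [10, 9, 8, 6]
Tail entries: [5, 4, 2, 1]
L1 error = sum of tail = 12.

12


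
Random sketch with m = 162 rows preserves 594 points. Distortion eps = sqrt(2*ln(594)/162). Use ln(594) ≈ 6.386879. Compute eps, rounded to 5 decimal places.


ln(594) ≈ 6.386879.
2*ln(N)/m ≈ 2*6.386879/162 ≈ 0.07885036.
eps = sqrt(0.07885036) ≈ 0.2808031 ≈ 0.28080.

0.28080


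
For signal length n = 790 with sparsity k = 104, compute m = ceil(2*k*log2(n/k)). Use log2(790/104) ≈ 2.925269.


log2(n/k) = log2(790/104) ≈ 2.925269.
2*k*log2(n/k) ≈ 2*104*2.925269 = 608.455952.
m = ceil(608.455952) = 609.

609


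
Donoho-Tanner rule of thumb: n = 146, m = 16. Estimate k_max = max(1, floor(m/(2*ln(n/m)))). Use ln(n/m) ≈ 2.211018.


n/m = 146/16 = 73/8.
ln(n/m) ≈ 2.211018.
2*ln(n/m) ≈ 4.422036.
m/(2*ln(n/m)) ≈ 16/4.422036 ≈ 3.6182.
floor = 3.
k_max = max(1, 3) = 3.

3


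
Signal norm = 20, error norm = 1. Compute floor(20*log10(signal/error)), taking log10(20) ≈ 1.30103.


||x||/||e|| = 20/1 = 20.
log10(20) ≈ 1.30103.
20*log10(||x||/||e||) ≈ 20*1.30103 = 26.0206.
floor(26.0206) = 26.

26


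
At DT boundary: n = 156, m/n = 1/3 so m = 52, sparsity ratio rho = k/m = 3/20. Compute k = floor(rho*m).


m = 1/3*156 = 52.
rho = 3/20.
rho*m = 3/20*52 = 7.8.
k = floor(7.8) = 7.

7


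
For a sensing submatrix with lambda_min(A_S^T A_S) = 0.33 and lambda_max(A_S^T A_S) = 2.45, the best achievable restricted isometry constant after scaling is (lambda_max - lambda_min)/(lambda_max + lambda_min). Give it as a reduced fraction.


lambda_max - lambda_min = 2.45 - 0.33 = 2.12.
lambda_max + lambda_min = 2.45 + 0.33 = 2.78.
delta = 2.12/2.78 = 212/278 = 106/139.

106/139


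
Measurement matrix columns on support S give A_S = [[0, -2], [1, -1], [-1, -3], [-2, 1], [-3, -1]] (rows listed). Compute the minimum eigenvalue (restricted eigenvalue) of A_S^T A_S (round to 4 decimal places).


A_S^T A_S = [[15, 3], [3, 16]].
trace = 31.
det = 231.
disc = trace^2 - 4*det = 961 - 4*231 = 37.
sqrt(37) ≈ 6.082763.
lam_min = (31 - sqrt(37))/2 ≈ (31 - 6.082763)/2 = 12.4586185 ≈ 12.4586.

12.4586


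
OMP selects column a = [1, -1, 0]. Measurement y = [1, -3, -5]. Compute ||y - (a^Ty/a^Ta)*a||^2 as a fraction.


a^T a = 2.
a^T y = 4.
coeff = 4/2 = 2.
||r||^2 = 27.

27


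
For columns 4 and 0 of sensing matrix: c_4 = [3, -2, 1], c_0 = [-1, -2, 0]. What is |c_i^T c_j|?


Inner product: 3*-1 + -2*-2 + 1*0
Products: [-3, 4, 0]
Sum = 1.
|dot| = 1.

1


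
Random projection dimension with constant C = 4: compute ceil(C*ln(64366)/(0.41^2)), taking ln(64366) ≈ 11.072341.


ln(64366) ≈ 11.072341.
eps^2 = 0.41^2 = 0.1681.
C*ln(N)/eps^2 ≈ 4*11.072341/0.1681 ≈ 263.4703.
m = ceil(263.4703) = 264.

264


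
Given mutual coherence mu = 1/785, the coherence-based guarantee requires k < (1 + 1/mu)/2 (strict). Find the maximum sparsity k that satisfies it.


1/mu = 785.
1 + 1/mu = 786.
(1 + 1/mu)/2 = 393 is an integer and the inequality is strict, so k_max = 393 - 1 = 392.

392


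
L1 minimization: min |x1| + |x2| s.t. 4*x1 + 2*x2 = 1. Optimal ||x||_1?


Axis intercepts:
  x1 = 1/4, x2 = 0: L1 = 1/4
  x1 = 0, x2 = 1/2: L1 = 1/2
x* = (1/4, 0)
||x*||_1 = 1/4.

1/4


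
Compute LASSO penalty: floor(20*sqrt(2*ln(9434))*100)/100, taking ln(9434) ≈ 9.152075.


ln(9434) ≈ 9.152075.
2*ln(n) ≈ 18.30415.
sqrt(2*ln(n)) ≈ sqrt(18.30415) ≈ 4.278335.
lambda ≈ 20*4.278335 = 85.5667.
floor(lambda*100)/100 = 85.56.

85.56


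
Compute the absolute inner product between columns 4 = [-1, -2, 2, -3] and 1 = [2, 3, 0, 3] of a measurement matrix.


Inner product: -1*2 + -2*3 + 2*0 + -3*3
Products: [-2, -6, 0, -9]
Sum = -17.
|dot| = 17.

17


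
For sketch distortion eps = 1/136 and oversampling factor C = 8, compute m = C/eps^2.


1/eps = 136.
(1/eps)^2 = 18496.
m = 8*18496 = 147968.

147968


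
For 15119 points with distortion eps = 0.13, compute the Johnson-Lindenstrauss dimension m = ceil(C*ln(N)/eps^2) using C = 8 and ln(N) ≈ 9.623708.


ln(15119) ≈ 9.623708.
eps^2 = 0.13^2 = 0.0169.
C*ln(N)/eps^2 ≈ 8*9.623708/0.0169 ≈ 4555.6014.
m = ceil(4555.6014) = 4556.

4556


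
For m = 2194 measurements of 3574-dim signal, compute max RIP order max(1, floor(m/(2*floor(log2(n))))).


floor(log2(3574)) = 11.
2*11 = 22.
m/(2*floor(log2(n))) = 2194/22 ≈ 99.7273.
floor = 99.
k = max(1, 99) = 99.

99


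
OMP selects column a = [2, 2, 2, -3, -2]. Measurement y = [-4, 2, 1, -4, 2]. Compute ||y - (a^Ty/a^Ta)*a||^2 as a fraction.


a^T a = 25.
a^T y = 6.
coeff = 6/25 = 6/25.
||r||^2 = 989/25.

989/25


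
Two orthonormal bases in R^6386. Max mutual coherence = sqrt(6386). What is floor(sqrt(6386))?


79^2 = 6241 <= 6386 < 6400 = 80^2, so 79 <= sqrt(6386) < 80.
floor(sqrt(6386)) = 79.

79


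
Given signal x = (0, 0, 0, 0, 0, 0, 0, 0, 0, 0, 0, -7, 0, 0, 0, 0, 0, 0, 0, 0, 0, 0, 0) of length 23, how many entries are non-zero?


Non-zero positions: [11].
Sparsity = 1.

1


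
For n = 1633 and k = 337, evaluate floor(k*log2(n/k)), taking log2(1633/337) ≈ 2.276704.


log2(n/k) = log2(1633/337) ≈ 2.276704.
k*log2(n/k) ≈ 337*2.276704 = 767.249248.
floor(767.249248) = 767.

767


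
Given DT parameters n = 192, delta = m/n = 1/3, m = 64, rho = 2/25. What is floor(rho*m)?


m = 1/3*192 = 64.
rho = 2/25.
rho*m = 2/25*64 = 5.12.
k = floor(5.12) = 5.

5


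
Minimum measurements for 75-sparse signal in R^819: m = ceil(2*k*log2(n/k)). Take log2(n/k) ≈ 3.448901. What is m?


log2(n/k) = log2(819/75) ≈ 3.448901.
2*k*log2(n/k) ≈ 2*75*3.448901 = 517.33515.
m = ceil(517.33515) = 518.

518


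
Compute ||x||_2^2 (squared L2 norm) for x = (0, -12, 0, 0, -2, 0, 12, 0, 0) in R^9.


Non-zero entries: [(1, -12), (4, -2), (6, 12)]
Squares: [144, 4, 144]
||x||_2^2 = sum = 292.

292


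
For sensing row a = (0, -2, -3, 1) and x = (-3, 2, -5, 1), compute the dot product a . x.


Non-zero terms: ['0*-3', '-2*2', '-3*-5', '1*1']
Products: [0, -4, 15, 1]
y = sum = 12.

12


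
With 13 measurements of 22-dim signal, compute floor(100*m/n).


100*m/n = 100*13/22 ≈ 59.0909.
floor = 59.

59


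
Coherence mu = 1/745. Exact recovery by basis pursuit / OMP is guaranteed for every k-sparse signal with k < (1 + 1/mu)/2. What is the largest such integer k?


1/mu = 745.
1 + 1/mu = 746.
(1 + 1/mu)/2 = 373 is an integer and the inequality is strict, so k_max = 373 - 1 = 372.

372


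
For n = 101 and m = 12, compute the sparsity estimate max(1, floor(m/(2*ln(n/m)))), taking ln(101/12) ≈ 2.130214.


n/m = 101/12.
ln(n/m) ≈ 2.130214.
2*ln(n/m) ≈ 4.260428.
m/(2*ln(n/m)) ≈ 12/4.260428 ≈ 2.8166.
floor = 2.
k_max = max(1, 2) = 2.

2


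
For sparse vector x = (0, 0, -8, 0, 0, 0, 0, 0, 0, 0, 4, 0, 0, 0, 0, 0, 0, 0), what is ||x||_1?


Non-zero entries: [(2, -8), (10, 4)]
Absolute values: [8, 4]
||x||_1 = sum = 12.

12


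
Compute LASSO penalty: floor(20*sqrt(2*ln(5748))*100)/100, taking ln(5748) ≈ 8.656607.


ln(5748) ≈ 8.656607.
2*ln(n) ≈ 17.313214.
sqrt(2*ln(n)) ≈ sqrt(17.313214) ≈ 4.160915.
lambda ≈ 20*4.160915 = 83.2183.
floor(lambda*100)/100 = 83.21.

83.21


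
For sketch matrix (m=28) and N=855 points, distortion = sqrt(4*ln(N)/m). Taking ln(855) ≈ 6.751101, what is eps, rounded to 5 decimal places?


ln(855) ≈ 6.751101.
4*ln(N)/m ≈ 4*6.751101/28 ≈ 0.964443.
eps = sqrt(0.964443) ≈ 0.9820606 ≈ 0.98206.

0.98206


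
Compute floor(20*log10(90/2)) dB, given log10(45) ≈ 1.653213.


||x||/||e|| = 90/2 = 45.
log10(45) ≈ 1.653213.
20*log10(||x||/||e||) ≈ 20*1.653213 = 33.06426.
floor(33.06426) = 33.

33


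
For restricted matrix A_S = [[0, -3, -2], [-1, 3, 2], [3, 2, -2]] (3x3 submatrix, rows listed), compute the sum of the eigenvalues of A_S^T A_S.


Sum of eigenvalues of A_S^T A_S = trace(A_S^T A_S) = sum of squared column norms of A_S.
A_S^T A_S diagonal: [10, 22, 12].
trace = 10 + 22 + 12 = 44.

44


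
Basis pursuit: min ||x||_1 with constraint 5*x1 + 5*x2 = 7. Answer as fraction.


Axis intercepts:
  x1 = 7/5, x2 = 0: L1 = 7/5
  x1 = 0, x2 = 7/5: L1 = 7/5
x* = (7/5, 0)
||x*||_1 = 7/5.

7/5


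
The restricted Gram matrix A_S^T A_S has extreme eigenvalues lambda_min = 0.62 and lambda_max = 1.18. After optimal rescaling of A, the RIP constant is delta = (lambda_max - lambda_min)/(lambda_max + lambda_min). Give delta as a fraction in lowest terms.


lambda_max - lambda_min = 1.18 - 0.62 = 0.56.
lambda_max + lambda_min = 1.18 + 0.62 = 1.80.
delta = 0.56/1.80 = 56/180 = 14/45.

14/45


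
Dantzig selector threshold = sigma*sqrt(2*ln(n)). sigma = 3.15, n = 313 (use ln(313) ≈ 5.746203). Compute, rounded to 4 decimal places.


ln(313) ≈ 5.746203.
2*ln(n) ≈ 11.492406.
sqrt(2*ln(n)) ≈ sqrt(11.492406) ≈ 3.390045.
threshold ≈ 3.15*3.390045 = 10.67864175 ≈ 10.6786.

10.6786


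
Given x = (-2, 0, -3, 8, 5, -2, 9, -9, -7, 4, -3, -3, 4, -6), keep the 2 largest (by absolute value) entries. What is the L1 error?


Sorted |x_i| descending: [9, 9, 8, 7, 6, 5, 4, 4, 3, 3, 3, 2, 2, 0]
Keep top 2: [9, 9]
Tail entries: [8, 7, 6, 5, 4, 4, 3, 3, 3, 2, 2, 0]
L1 error = sum of tail = 47.

47


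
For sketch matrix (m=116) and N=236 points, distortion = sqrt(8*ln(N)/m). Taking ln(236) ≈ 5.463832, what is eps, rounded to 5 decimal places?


ln(236) ≈ 5.463832.
8*ln(N)/m ≈ 8*5.463832/116 ≈ 0.376816.
eps = sqrt(0.376816) ≈ 0.6138534 ≈ 0.61385.

0.61385


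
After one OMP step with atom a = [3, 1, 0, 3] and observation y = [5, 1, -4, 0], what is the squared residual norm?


a^T a = 19.
a^T y = 16.
coeff = 16/19 = 16/19.
||r||^2 = 542/19.

542/19


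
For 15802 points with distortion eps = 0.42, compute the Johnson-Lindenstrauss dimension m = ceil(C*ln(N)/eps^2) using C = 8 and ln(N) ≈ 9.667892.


ln(15802) ≈ 9.667892.
eps^2 = 0.42^2 = 0.1764.
C*ln(N)/eps^2 ≈ 8*9.667892/0.1764 ≈ 438.4532.
m = ceil(438.4532) = 439.

439


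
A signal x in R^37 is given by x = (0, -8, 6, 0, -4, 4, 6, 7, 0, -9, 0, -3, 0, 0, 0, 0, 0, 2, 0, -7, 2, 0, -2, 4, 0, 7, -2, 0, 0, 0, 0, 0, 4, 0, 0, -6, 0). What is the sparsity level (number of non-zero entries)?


Non-zero positions: [1, 2, 4, 5, 6, 7, 9, 11, 17, 19, 20, 22, 23, 25, 26, 32, 35].
Sparsity = 17.

17


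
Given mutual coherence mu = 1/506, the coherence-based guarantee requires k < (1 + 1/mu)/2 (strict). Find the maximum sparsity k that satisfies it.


1/mu = 506.
1 + 1/mu = 507.
(1 + 1/mu)/2 = 253.5 is not an integer, so k_max = floor(253.5) = 253.

253


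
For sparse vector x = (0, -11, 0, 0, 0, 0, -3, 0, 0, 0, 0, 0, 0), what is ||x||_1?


Non-zero entries: [(1, -11), (6, -3)]
Absolute values: [11, 3]
||x||_1 = sum = 14.

14


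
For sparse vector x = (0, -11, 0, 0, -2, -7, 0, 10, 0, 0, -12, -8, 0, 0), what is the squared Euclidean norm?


Non-zero entries: [(1, -11), (4, -2), (5, -7), (7, 10), (10, -12), (11, -8)]
Squares: [121, 4, 49, 100, 144, 64]
||x||_2^2 = sum = 482.

482


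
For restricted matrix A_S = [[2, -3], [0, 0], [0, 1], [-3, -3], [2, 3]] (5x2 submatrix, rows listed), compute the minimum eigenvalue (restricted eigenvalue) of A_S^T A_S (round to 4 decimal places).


A_S^T A_S = [[17, 9], [9, 28]].
trace = 45.
det = 395.
disc = trace^2 - 4*det = 2025 - 4*395 = 445.
sqrt(445) ≈ 21.095023.
lam_min = (45 - sqrt(445))/2 ≈ (45 - 21.095023)/2 = 11.9524885 ≈ 11.9525.

11.9525


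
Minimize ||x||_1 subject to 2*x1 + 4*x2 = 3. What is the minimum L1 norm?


Axis intercepts:
  x1 = 3/2, x2 = 0: L1 = 3/2
  x1 = 0, x2 = 3/4: L1 = 3/4
x* = (0, 3/4)
||x*||_1 = 3/4.

3/4


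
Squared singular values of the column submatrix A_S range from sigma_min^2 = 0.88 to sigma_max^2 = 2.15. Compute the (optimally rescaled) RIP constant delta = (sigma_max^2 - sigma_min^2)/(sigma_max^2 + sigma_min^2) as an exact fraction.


lambda_max - lambda_min = 2.15 - 0.88 = 1.27.
lambda_max + lambda_min = 2.15 + 0.88 = 3.03.
delta = 1.27/3.03 = 127/303.

127/303


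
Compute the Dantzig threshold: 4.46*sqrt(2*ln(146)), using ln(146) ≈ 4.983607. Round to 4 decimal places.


ln(146) ≈ 4.983607.
2*ln(n) ≈ 9.967214.
sqrt(2*ln(n)) ≈ sqrt(9.967214) ≈ 3.157089.
threshold ≈ 4.46*3.157089 = 14.08061694 ≈ 14.0806.

14.0806


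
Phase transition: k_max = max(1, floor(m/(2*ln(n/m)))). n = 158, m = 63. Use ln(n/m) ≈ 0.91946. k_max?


n/m = 158/63.
ln(n/m) ≈ 0.91946.
2*ln(n/m) ≈ 1.83892.
m/(2*ln(n/m)) ≈ 63/1.83892 ≈ 34.2592.
floor = 34.
k_max = max(1, 34) = 34.

34


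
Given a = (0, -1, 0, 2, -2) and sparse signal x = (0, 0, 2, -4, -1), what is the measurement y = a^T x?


Non-zero terms: ['0*2', '2*-4', '-2*-1']
Products: [0, -8, 2]
y = sum = -6.

-6


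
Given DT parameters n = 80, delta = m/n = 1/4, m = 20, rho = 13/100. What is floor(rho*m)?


m = 1/4*80 = 20.
rho = 13/100.
rho*m = 13/100*20 = 2.6.
k = floor(2.6) = 2.

2


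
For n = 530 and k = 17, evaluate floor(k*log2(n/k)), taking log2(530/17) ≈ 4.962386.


log2(n/k) = log2(530/17) ≈ 4.962386.
k*log2(n/k) ≈ 17*4.962386 = 84.360562.
floor(84.360562) = 84.

84


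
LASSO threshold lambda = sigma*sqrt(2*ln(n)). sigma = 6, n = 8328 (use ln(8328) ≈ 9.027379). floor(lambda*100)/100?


ln(8328) ≈ 9.027379.
2*ln(n) ≈ 18.054758.
sqrt(2*ln(n)) ≈ sqrt(18.054758) ≈ 4.249089.
lambda ≈ 6*4.249089 = 25.494534.
floor(lambda*100)/100 = 25.49.

25.49


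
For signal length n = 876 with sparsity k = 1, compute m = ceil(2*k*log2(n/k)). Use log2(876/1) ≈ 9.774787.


log2(n/k) = log2(876/1) ≈ 9.774787.
2*k*log2(n/k) ≈ 2*1*9.774787 = 19.549574.
m = ceil(19.549574) = 20.

20


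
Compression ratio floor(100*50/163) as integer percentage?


100*m/n = 100*50/163 ≈ 30.6748.
floor = 30.

30


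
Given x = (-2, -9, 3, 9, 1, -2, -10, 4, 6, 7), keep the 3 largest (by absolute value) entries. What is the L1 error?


Sorted |x_i| descending: [10, 9, 9, 7, 6, 4, 3, 2, 2, 1]
Keep top 3: [10, 9, 9]
Tail entries: [7, 6, 4, 3, 2, 2, 1]
L1 error = sum of tail = 25.

25


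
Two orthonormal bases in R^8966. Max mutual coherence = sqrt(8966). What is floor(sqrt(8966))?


94^2 = 8836 <= 8966 < 9025 = 95^2, so 94 <= sqrt(8966) < 95.
floor(sqrt(8966)) = 94.

94


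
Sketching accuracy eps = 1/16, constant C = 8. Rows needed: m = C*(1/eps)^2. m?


1/eps = 16.
(1/eps)^2 = 256.
m = 8*256 = 2048.

2048


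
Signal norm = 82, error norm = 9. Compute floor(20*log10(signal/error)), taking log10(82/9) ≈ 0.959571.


||x||/||e|| = 82/9.
log10(82/9) ≈ 0.959571.
20*log10(||x||/||e||) ≈ 20*0.959571 = 19.19142.
floor(19.19142) = 19.

19


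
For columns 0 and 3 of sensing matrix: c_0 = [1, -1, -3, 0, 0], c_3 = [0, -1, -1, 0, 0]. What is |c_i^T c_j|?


Inner product: 1*0 + -1*-1 + -3*-1 + 0*0 + 0*0
Products: [0, 1, 3, 0, 0]
Sum = 4.
|dot| = 4.

4


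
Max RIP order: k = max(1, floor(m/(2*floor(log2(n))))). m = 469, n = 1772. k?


floor(log2(1772)) = 10.
2*10 = 20.
m/(2*floor(log2(n))) = 469/20 ≈ 23.45.
floor = 23.
k = max(1, 23) = 23.

23


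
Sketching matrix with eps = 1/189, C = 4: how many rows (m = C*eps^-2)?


1/eps = 189.
(1/eps)^2 = 35721.
m = 4*35721 = 142884.

142884


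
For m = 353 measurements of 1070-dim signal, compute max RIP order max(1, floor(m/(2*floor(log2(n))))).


floor(log2(1070)) = 10.
2*10 = 20.
m/(2*floor(log2(n))) = 353/20 ≈ 17.65.
floor = 17.
k = max(1, 17) = 17.

17


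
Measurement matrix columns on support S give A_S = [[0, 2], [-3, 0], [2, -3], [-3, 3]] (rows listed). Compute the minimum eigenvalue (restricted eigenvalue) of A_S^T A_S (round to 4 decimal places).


A_S^T A_S = [[22, -15], [-15, 22]].
trace = 44.
det = 259.
disc = trace^2 - 4*det = 1936 - 4*259 = 900.
sqrt(900) = 30.
lam_min = (44 - 30)/2 = 7 = 7.0000.

7.0000


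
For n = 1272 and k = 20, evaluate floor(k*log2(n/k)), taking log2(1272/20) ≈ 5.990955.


log2(n/k) = log2(1272/20) ≈ 5.990955.
k*log2(n/k) ≈ 20*5.990955 = 119.8191.
floor(119.8191) = 119.

119


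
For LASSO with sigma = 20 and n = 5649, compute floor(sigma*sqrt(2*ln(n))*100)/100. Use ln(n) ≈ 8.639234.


ln(5649) ≈ 8.639234.
2*ln(n) ≈ 17.278468.
sqrt(2*ln(n)) ≈ sqrt(17.278468) ≈ 4.156738.
lambda ≈ 20*4.156738 = 83.13476.
floor(lambda*100)/100 = 83.13.

83.13


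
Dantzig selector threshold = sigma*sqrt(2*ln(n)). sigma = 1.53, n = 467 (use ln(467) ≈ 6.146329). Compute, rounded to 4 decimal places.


ln(467) ≈ 6.146329.
2*ln(n) ≈ 12.292658.
sqrt(2*ln(n)) ≈ sqrt(12.292658) ≈ 3.506089.
threshold ≈ 1.53*3.506089 = 5.36431617 ≈ 5.3643.

5.3643


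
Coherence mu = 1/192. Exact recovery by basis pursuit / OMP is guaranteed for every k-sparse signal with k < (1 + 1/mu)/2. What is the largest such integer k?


1/mu = 192.
1 + 1/mu = 193.
(1 + 1/mu)/2 = 96.5 is not an integer, so k_max = floor(96.5) = 96.

96


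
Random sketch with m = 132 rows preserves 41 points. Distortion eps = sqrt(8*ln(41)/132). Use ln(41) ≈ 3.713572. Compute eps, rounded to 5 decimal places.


ln(41) ≈ 3.713572.
8*ln(N)/m ≈ 8*3.713572/132 ≈ 0.22506497.
eps = sqrt(0.22506497) ≈ 0.4744101 ≈ 0.47441.

0.47441


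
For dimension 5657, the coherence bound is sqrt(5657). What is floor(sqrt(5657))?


75^2 = 5625 <= 5657 < 5776 = 76^2, so 75 <= sqrt(5657) < 76.
floor(sqrt(5657)) = 75.

75


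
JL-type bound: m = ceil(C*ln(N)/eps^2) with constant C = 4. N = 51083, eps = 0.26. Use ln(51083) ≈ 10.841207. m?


ln(51083) ≈ 10.841207.
eps^2 = 0.26^2 = 0.0676.
C*ln(N)/eps^2 ≈ 4*10.841207/0.0676 ≈ 641.4915.
m = ceil(641.4915) = 642.

642


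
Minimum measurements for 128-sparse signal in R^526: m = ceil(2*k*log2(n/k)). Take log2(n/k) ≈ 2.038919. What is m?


log2(n/k) = log2(526/128) ≈ 2.038919.
2*k*log2(n/k) ≈ 2*128*2.038919 = 521.963264.
m = ceil(521.963264) = 522.

522


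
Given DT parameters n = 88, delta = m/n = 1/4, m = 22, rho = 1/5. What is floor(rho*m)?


m = 1/4*88 = 22.
rho = 1/5.
rho*m = 1/5*22 = 4.4.
k = floor(4.4) = 4.

4


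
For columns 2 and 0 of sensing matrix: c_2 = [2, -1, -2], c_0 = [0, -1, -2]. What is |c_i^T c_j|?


Inner product: 2*0 + -1*-1 + -2*-2
Products: [0, 1, 4]
Sum = 5.
|dot| = 5.

5


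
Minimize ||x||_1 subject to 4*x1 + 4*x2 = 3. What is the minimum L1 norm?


Axis intercepts:
  x1 = 3/4, x2 = 0: L1 = 3/4
  x1 = 0, x2 = 3/4: L1 = 3/4
x* = (3/4, 0)
||x*||_1 = 3/4.

3/4


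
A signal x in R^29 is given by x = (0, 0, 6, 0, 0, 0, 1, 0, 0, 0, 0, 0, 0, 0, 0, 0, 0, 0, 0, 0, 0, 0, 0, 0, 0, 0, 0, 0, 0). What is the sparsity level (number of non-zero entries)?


Non-zero positions: [2, 6].
Sparsity = 2.

2


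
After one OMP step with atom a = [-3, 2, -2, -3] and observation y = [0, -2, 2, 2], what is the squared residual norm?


a^T a = 26.
a^T y = -14.
coeff = -14/26 = -7/13.
||r||^2 = 58/13.

58/13


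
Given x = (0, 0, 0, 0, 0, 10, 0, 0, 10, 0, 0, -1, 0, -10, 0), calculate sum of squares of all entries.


Non-zero entries: [(5, 10), (8, 10), (11, -1), (13, -10)]
Squares: [100, 100, 1, 100]
||x||_2^2 = sum = 301.

301


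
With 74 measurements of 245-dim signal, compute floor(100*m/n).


100*m/n = 100*74/245 ≈ 30.2041.
floor = 30.

30


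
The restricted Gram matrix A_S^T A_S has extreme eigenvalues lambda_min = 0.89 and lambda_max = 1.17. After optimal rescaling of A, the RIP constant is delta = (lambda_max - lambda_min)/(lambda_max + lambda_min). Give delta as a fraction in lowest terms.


lambda_max - lambda_min = 1.17 - 0.89 = 0.28.
lambda_max + lambda_min = 1.17 + 0.89 = 2.06.
delta = 0.28/2.06 = 28/206 = 14/103.

14/103


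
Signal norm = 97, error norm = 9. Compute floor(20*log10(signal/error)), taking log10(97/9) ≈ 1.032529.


||x||/||e|| = 97/9.
log10(97/9) ≈ 1.032529.
20*log10(||x||/||e||) ≈ 20*1.032529 = 20.65058.
floor(20.65058) = 20.

20


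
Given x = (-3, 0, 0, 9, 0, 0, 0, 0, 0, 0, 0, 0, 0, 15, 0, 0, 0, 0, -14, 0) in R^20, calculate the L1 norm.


Non-zero entries: [(0, -3), (3, 9), (13, 15), (18, -14)]
Absolute values: [3, 9, 15, 14]
||x||_1 = sum = 41.

41


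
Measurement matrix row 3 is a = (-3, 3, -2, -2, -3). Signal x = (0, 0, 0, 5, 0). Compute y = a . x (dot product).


Non-zero terms: ['-2*5']
Products: [-10]
y = sum = -10.

-10


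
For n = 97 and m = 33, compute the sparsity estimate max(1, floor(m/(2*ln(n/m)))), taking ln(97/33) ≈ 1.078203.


n/m = 97/33.
ln(n/m) ≈ 1.078203.
2*ln(n/m) ≈ 2.156406.
m/(2*ln(n/m)) ≈ 33/2.156406 ≈ 15.3032.
floor = 15.
k_max = max(1, 15) = 15.

15


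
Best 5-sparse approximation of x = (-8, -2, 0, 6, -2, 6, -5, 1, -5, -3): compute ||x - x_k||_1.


Sorted |x_i| descending: [8, 6, 6, 5, 5, 3, 2, 2, 1, 0]
Keep top 5: [8, 6, 6, 5, 5]
Tail entries: [3, 2, 2, 1, 0]
L1 error = sum of tail = 8.

8


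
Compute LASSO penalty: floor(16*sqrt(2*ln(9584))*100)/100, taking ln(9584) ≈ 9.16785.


ln(9584) ≈ 9.16785.
2*ln(n) ≈ 18.3357.
sqrt(2*ln(n)) ≈ sqrt(18.3357) ≈ 4.282021.
lambda ≈ 16*4.282021 = 68.512336.
floor(lambda*100)/100 = 68.51.

68.51


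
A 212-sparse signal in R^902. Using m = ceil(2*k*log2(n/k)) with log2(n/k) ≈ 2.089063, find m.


log2(n/k) = log2(902/212) ≈ 2.089063.
2*k*log2(n/k) ≈ 2*212*2.089063 = 885.762712.
m = ceil(885.762712) = 886.

886


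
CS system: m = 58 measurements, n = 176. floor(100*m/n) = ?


100*m/n = 100*58/176 ≈ 32.9545.
floor = 32.

32


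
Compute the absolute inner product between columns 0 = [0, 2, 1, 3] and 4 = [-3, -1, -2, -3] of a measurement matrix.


Inner product: 0*-3 + 2*-1 + 1*-2 + 3*-3
Products: [0, -2, -2, -9]
Sum = -13.
|dot| = 13.

13


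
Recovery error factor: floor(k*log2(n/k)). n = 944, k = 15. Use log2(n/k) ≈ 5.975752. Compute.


log2(n/k) = log2(944/15) ≈ 5.975752.
k*log2(n/k) ≈ 15*5.975752 = 89.63628.
floor(89.63628) = 89.

89


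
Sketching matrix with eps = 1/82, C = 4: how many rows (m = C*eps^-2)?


1/eps = 82.
(1/eps)^2 = 6724.
m = 4*6724 = 26896.

26896


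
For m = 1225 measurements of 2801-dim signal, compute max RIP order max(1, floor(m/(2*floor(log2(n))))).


floor(log2(2801)) = 11.
2*11 = 22.
m/(2*floor(log2(n))) = 1225/22 ≈ 55.6818.
floor = 55.
k = max(1, 55) = 55.

55


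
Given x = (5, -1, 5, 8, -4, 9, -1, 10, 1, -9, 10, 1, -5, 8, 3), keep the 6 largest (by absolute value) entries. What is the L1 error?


Sorted |x_i| descending: [10, 10, 9, 9, 8, 8, 5, 5, 5, 4, 3, 1, 1, 1, 1]
Keep top 6: [10, 10, 9, 9, 8, 8]
Tail entries: [5, 5, 5, 4, 3, 1, 1, 1, 1]
L1 error = sum of tail = 26.

26


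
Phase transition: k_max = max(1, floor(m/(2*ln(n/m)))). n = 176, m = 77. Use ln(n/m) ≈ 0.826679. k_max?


n/m = 176/77 = 16/7.
ln(n/m) ≈ 0.826679.
2*ln(n/m) ≈ 1.653358.
m/(2*ln(n/m)) ≈ 77/1.653358 ≈ 46.5719.
floor = 46.
k_max = max(1, 46) = 46.

46


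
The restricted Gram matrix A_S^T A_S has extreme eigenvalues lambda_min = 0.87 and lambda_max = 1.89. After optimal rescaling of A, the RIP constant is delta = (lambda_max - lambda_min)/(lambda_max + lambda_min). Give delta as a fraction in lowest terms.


lambda_max - lambda_min = 1.89 - 0.87 = 1.02.
lambda_max + lambda_min = 1.89 + 0.87 = 2.76.
delta = 1.02/2.76 = 102/276 = 17/46.

17/46


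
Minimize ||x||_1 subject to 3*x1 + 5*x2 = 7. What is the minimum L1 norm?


Axis intercepts:
  x1 = 7/3, x2 = 0: L1 = 7/3
  x1 = 0, x2 = 7/5: L1 = 7/5
x* = (0, 7/5)
||x*||_1 = 7/5.

7/5
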